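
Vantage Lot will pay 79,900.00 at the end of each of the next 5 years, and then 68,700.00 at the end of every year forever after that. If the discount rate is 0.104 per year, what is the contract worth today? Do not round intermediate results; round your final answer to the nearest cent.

702603.42

PV of 5-year annuity: 79,900.00 × [1 − (1+0.104)^−5] / 0.104 = 299814.02114
Perpetuity value at year 5: 68,700.00 / 0.104 = 660576.92308
PV of perpetuity: 660576.92308 / (1+0.104)^5 = 402789.39802
Total PV = 299814.02114 + 402789.39802 = 702603.41916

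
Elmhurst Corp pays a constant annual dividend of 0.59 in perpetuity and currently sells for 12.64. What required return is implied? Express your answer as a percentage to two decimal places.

P = C/r ⇒ r = C/P = 0.59/12.64 = 0.046677

4.67%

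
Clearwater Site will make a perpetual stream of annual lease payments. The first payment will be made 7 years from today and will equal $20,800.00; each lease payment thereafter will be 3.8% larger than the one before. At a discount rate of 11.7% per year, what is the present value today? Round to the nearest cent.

$135555.52

Value at end of year 6: C₁ / (r − g) = $20,800.00 / (0.117 − 0.038) = $263,291.1392
Discount to today: PV = $263,291.1392 / (1 + 0.117)^6 = $263,291.1392 / 1.942312 = $135,555.52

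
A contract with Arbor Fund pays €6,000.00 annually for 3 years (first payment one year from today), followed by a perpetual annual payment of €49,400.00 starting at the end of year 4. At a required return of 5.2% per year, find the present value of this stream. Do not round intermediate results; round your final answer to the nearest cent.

€832252.57

PV of 3-year annuity: €6,000.00 × [1 − (1+0.052)^−3] / 0.052 = 16278.44668
Perpetuity value at year 3: €49,400.00 / 0.052 = 950000.00000
PV of perpetuity: 950000.00000 / (1+0.052)^3 = 815974.12234
Total PV = 16278.44668 + 815974.12234 = 832252.56902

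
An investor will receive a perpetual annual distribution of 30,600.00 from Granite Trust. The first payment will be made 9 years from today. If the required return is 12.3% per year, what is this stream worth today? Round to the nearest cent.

Value at end of year 8: C / r = 30,600.00 / 0.123 = 248,780.4878
Discount to today: PV = 248,780.4878 / (1 + 0.123)^8 = 248,780.4878 / 2.529520 = 98,350.88

98350.88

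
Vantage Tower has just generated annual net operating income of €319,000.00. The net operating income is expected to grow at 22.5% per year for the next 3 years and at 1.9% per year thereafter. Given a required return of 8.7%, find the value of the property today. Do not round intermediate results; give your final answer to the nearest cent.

€8063092.59

D_1 = 390775.00000
D_2 = 478699.37500
D_3 = 586406.73438
Terminal value at year 3: TV = D_3×(1+g_2)/(r−g_2) = 597548.46233/0.068 = 8787477.38718
P_0 = D_1/(1+r)^1 + D_2/(1+r)^2 + D_3/(1+r)^3 + TV/(1+r)^3
    = 359498.62006 + 405138.73925 + 456573.09621 + 6841882.13297 = 8063092.58849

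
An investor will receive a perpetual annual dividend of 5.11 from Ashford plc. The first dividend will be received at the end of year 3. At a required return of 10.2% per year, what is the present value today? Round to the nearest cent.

Value at end of year 2: C / r = 5.11 / 0.102 = 50.0980
Discount to today: PV = 50.0980 / (1 + 0.102)^2 = 50.0980 / 1.214404 = 41.25

41.25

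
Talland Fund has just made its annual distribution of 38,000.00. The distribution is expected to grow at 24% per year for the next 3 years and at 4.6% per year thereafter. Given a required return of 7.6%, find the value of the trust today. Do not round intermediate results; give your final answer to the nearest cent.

2180203.24

D_1 = 47120.00000
D_2 = 58428.80000
D_3 = 72451.71200
Terminal value at year 3: TV = D_3×(1+g_2)/(r−g_2) = 75784.49075/0.03 = 2526149.69173
P_0 = D_1/(1+r)^1 + D_2/(1+r)^2 + D_3/(1+r)^3 + TV/(1+r)^3
    = 43791.82156 + 50466.41146 + 58158.31804 + 2027786.68916 = 2180203.24024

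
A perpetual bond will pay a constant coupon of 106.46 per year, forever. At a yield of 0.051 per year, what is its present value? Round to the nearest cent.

2087.45

Level perpetuity: PV = C / r = 106.46 / 0.051 = 2,087.45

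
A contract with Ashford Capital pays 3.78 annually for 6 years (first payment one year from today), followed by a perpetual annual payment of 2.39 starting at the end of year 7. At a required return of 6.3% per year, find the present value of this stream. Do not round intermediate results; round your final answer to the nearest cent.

44.71

PV of 6-year annuity: 3.78 × [1 − (1+0.063)^−6] / 0.063 = 18.41357
Perpetuity value at year 6: 2.39 / 0.063 = 37.93651
PV of perpetuity: 37.93651 / (1+0.063)^6 = 26.29407
Total PV = 18.41357 + 26.29407 = 44.70763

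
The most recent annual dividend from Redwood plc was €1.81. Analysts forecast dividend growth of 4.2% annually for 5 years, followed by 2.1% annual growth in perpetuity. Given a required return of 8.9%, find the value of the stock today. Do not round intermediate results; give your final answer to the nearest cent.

D_1 = 1.88602
D_2 = 1.96523
D_3 = 2.04777
D_4 = 2.13378
D_5 = 2.22340
Terminal value at year 5: TV = D_5×(1+g_2)/(r−g_2) = 2.27009/0.068 = 33.38366
P_0 = D_1/(1+r)^1 + D_2/(1+r)^2 + D_3/(1+r)^3 + D_4/(1+r)^4 + D_5/(1+r)^5 + TV/(1+r)^5
    = 1.73188 + 1.65714 + 1.58562 + 1.51718 + 1.45170 + 21.79689 = 29.74041

€29.74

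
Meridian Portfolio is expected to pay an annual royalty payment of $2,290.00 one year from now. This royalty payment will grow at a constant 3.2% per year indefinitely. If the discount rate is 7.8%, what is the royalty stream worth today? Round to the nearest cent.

$49782.61

Growing perpetuity: P = D₁ / (r − g) = $2,290.0000 / (0.078 − 0.032) = $49,782.61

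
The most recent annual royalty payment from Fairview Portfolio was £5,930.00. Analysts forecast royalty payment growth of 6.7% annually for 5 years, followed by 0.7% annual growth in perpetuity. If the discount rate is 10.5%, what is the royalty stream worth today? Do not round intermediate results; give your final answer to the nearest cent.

D_1 = 6327.31000
D_2 = 6751.23977
D_3 = 7203.57283
D_4 = 7686.21221
D_5 = 8201.18843
Terminal value at year 5: TV = D_5×(1+g_2)/(r−g_2) = 8258.59675/0.098 = 84271.39543
P_0 = D_1/(1+r)^1 + D_2/(1+r)^2 + D_3/(1+r)^3 + D_4/(1+r)^4 + D_5/(1+r)^5 + TV/(1+r)^5
    = 5726.07240 + 5529.15769 + 5339.01471 + 5155.41059 + 4978.12045 + 51152.72746 = 77880.50330

£77880.50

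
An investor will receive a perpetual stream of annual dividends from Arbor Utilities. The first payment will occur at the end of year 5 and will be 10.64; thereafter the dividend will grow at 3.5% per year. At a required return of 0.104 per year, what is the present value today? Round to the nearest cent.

Value at end of year 4: C₁ / (r − g) = 10.64 / (0.104 − 0.035) = 154.2029
Discount to today: PV = 154.2029 / (1 + 0.104)^4 = 154.2029 / 1.485512 = 103.80

103.80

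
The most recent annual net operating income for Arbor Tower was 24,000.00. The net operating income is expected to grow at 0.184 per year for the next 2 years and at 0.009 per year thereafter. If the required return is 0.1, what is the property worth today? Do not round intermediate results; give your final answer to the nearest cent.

361942.06

D_1 = 28416.00000
D_2 = 33644.54400
Terminal value at year 2: TV = D_2×(1+g_2)/(r−g_2) = 33947.34490/0.091 = 373047.74611
P_0 = D_1/(1+r)^1 + D_2/(1+r)^2 + TV/(1+r)^2
    = 25832.72727 + 27805.40826 + 308303.92240 = 361942.05794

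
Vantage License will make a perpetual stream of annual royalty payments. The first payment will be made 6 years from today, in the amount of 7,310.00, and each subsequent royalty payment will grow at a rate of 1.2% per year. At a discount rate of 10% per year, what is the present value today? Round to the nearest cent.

Value at end of year 5: C₁ / (r − g) = 7,310.00 / (0.1 − 0.012) = 83,068.1818
Discount to today: PV = 83,068.1818 / (1 + 0.1)^5 = 83,068.1818 / 1.610510 = 51,578.81

51578.81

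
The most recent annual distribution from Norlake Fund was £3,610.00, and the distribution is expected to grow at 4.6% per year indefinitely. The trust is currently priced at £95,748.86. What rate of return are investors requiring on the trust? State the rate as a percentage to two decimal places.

8.54%

D₁ = £3,610.00 × 1.046 = £3,776.0600
P = D₁/(r − g) ⇒ r = D₁/P + g = £3,776.0600/£95,748.86 + 0.046 = 0.039437 + 0.046 = 0.085437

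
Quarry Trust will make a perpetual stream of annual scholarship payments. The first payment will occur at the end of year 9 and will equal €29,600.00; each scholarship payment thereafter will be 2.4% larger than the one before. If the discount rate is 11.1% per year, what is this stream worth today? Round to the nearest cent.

Value at end of year 8: C₁ / (r − g) = €29,600.00 / (0.111 − 0.024) = €340,229.8851
Discount to today: PV = €340,229.8851 / (1 + 0.111)^8 = €340,229.8851 / 2.321200 = €146,575.03

€146575.03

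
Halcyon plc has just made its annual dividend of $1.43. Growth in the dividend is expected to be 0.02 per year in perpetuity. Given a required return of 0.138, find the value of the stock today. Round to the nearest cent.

D₁ = D₀ × (1 + g) = $1.43 × 1.02 = $1.4586
Growing perpetuity: P = D₁ / (r − g) = $1.4586 / (0.138 − 0.02) = $12.36

$12.36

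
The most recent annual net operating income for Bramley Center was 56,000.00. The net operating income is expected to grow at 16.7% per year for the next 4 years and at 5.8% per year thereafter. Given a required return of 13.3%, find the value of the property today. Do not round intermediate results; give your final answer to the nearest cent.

D_1 = 65352.00000
D_2 = 76265.78400
D_3 = 89002.16993
D_4 = 103865.53231
Terminal value at year 4: TV = D_4×(1+g_2)/(r−g_2) = 109889.73318/0.075 = 1465196.44240
P_0 = D_1/(1+r)^1 + D_2/(1+r)^2 + D_3/(1+r)^3 + D_4/(1+r)^4 + TV/(1+r)^4
    = 57680.49426 + 59411.41819 + 61194.28510 + 63030.65377 + 889152.42246 = 1130469.27378

1130469.27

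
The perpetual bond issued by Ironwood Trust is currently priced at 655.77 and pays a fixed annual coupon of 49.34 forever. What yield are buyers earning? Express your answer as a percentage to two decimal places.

7.52%

P = C/r ⇒ r = C/P = 49.34/655.77 = 0.075240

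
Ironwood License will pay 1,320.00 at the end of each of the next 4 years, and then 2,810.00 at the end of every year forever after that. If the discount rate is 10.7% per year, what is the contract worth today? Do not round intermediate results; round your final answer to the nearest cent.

PV of 4-year annuity: 1,320.00 × [1 − (1+0.107)^−4] / 0.107 = 4121.59799
Perpetuity value at year 4: 2,810.00 / 0.107 = 26261.68224
PV of perpetuity: 26261.68224 / (1+0.107)^4 = 17487.67440
Total PV = 4121.59799 + 17487.67440 = 21609.27239

21609.27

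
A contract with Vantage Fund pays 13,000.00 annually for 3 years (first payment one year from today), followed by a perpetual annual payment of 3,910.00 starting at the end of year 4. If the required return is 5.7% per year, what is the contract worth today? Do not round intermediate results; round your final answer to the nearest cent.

PV of 3-year annuity: 13,000.00 × [1 − (1+0.057)^−3] / 0.057 = 34942.93512
Perpetuity value at year 3: 3,910.00 / 0.057 = 68596.49123
PV of perpetuity: 68596.49123 / (1+0.057)^3 = 58086.73151
Total PV = 34942.93512 + 58086.73151 = 93029.66663

93029.67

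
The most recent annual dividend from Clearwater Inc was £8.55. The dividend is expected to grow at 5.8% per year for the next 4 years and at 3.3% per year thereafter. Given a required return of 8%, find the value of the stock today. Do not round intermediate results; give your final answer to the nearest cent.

D_1 = 9.04590
D_2 = 9.57056
D_3 = 10.12565
D_4 = 10.71294
Terminal value at year 4: TV = D_4×(1+g_2)/(r−g_2) = 11.06647/0.047 = 235.45681
P_0 = D_1/(1+r)^1 + D_2/(1+r)^2 + D_3/(1+r)^3 + D_4/(1+r)^4 + TV/(1+r)^4
    = 8.37583 + 8.20521 + 8.03807 + 7.87433 + 173.06778 = 205.56123

£205.56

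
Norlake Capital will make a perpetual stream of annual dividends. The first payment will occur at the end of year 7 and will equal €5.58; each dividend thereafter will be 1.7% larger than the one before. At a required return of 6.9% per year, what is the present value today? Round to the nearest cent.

€71.91

Value at end of year 6: C₁ / (r − g) = €5.58 / (0.069 − 0.017) = €107.3077
Discount to today: PV = €107.3077 / (1 + 0.069)^6 = €107.3077 / 1.492335 = €71.91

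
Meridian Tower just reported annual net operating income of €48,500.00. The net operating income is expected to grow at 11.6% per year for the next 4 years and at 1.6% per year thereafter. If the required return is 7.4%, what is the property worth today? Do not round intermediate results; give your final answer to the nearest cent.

€1204205.98

D_1 = 54126.00000
D_2 = 60404.61600
D_3 = 67411.55146
D_4 = 75231.29142
Terminal value at year 4: TV = D_4×(1+g_2)/(r−g_2) = 76434.99209/0.058 = 1317844.69117
P_0 = D_1/(1+r)^1 + D_2/(1+r)^2 + D_3/(1+r)^3 + D_4/(1+r)^4 + TV/(1+r)^4
    = 50396.64804 + 52367.46668 + 54415.35644 + 56543.33127 + 990483.18233 = 1204205.98478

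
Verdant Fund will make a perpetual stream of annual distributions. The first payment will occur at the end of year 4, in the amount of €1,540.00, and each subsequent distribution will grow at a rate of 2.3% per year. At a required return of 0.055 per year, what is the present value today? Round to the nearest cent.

Value at end of year 3: C₁ / (r − g) = €1,540.00 / (0.055 − 0.023) = €48,125.0000
Discount to today: PV = €48,125.0000 / (1 + 0.055)^3 = €48,125.0000 / 1.174241 = €40,983.91

€40983.91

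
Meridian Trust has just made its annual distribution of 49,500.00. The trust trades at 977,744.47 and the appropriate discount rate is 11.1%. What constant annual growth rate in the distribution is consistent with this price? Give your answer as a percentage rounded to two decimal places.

P = D₀(1+g)/(r−g) ⇒ P(r−g) = D₀(1+g) ⇒ g(P+D₀) = P·r − D₀
g = (P·r − D₀)/(P + D₀) = (977,744.47×0.111 − 49,500.00) / (977,744.47 + 49,500.00) = 0.057464

5.75%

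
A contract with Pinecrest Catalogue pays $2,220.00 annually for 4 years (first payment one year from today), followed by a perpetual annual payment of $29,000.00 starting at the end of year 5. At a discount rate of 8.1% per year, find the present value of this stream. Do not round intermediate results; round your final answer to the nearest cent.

PV of 4-year annuity: $2,220.00 × [1 − (1+0.081)^−4] / 0.081 = 7336.58447
Perpetuity value at year 4: $29,000.00 / 0.081 = 358024.69136
PV of perpetuity: 358024.69136 / (1+0.081)^4 = 262186.42582
Total PV = 7336.58447 + 262186.42582 = 269523.01029

$269523.01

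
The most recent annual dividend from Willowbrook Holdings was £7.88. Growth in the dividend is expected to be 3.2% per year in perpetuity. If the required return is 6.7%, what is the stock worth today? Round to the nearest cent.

£232.35

D₁ = D₀ × (1 + g) = £7.88 × 1.032 = £8.1322
Growing perpetuity: P = D₁ / (r − g) = £8.1322 / (0.067 − 0.032) = £232.35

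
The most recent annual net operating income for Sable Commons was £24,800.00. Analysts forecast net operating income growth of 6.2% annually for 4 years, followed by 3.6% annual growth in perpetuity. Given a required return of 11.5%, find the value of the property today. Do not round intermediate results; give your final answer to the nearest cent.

D_1 = 26337.60000
D_2 = 27970.53120
D_3 = 29704.70413
D_4 = 31546.39579
Terminal value at year 4: TV = D_4×(1+g_2)/(r−g_2) = 32682.06604/0.079 = 413697.03847
P_0 = D_1/(1+r)^1 + D_2/(1+r)^2 + D_3/(1+r)^3 + D_4/(1+r)^4 + TV/(1+r)^4
    = 23621.16592 + 22498.36610 + 21428.93704 + 20410.34183 + 267659.67259 = 355618.48349

£355618.48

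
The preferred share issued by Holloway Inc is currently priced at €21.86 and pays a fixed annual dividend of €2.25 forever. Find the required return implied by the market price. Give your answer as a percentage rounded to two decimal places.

10.29%

P = C/r ⇒ r = C/P = €2.25/€21.86 = 0.102928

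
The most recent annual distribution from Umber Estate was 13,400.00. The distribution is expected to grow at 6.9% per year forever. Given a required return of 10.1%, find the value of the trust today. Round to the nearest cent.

447643.75

D₁ = D₀ × (1 + g) = 13,400.00 × 1.069 = 14,324.6000
Growing perpetuity: P = D₁ / (r − g) = 14,324.6000 / (0.101 − 0.069) = 447,643.75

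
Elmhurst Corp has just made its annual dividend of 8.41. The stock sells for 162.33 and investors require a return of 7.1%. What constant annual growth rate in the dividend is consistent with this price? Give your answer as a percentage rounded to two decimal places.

P = D₀(1+g)/(r−g) ⇒ P(r−g) = D₀(1+g) ⇒ g(P+D₀) = P·r − D₀
g = (P·r − D₀)/(P + D₀) = (162.33×0.071 − 8.41) / (162.33 + 8.41) = 0.018247

1.82%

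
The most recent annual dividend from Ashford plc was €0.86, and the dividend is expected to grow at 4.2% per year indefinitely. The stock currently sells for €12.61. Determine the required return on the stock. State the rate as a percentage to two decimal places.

D₁ = €0.86 × 1.042 = €0.8961
P = D₁/(r − g) ⇒ r = D₁/P + g = €0.8961/€12.61 + 0.042 = 0.071064 + 0.042 = 0.113064

11.31%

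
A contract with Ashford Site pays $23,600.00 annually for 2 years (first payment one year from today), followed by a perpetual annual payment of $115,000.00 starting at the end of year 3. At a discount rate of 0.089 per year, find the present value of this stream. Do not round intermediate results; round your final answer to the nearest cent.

$1131133.72

PV of 2-year annuity: $23,600.00 × [1 − (1+0.089)^−2] / 0.089 = 41571.40315
Perpetuity value at year 2: $115,000.00 / 0.089 = 1292134.83146
PV of perpetuity: 1292134.83146 / (1+0.089)^2 = 1089562.31609
Total PV = 41571.40315 + 1089562.31609 = 1131133.71924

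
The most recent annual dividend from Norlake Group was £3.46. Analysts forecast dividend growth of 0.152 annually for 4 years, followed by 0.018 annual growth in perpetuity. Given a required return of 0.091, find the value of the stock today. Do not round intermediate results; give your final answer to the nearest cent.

£75.87

D_1 = 3.98592
D_2 = 4.59178
D_3 = 5.28973
D_4 = 6.09377
Terminal value at year 4: TV = D_4×(1+g_2)/(r−g_2) = 6.20346/0.073 = 84.97887
P_0 = D_1/(1+r)^1 + D_2/(1+r)^2 + D_3/(1+r)^3 + D_4/(1+r)^4 + TV/(1+r)^4
    = 3.65346 + 3.85773 + 4.07342 + 4.30117 + 59.98076 = 75.86653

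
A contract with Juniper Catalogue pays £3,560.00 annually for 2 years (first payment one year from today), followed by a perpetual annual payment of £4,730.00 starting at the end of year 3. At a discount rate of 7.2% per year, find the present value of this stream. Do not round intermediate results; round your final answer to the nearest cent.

£63584.91

PV of 2-year annuity: £3,560.00 × [1 − (1+0.072)^−2] / 0.072 = 6418.74582
Perpetuity value at year 2: £4,730.00 / 0.072 = 65694.44444
PV of perpetuity: 65694.44444 / (1+0.072)^2 = 57166.16699
Total PV = 6418.74582 + 57166.16699 = 63584.91281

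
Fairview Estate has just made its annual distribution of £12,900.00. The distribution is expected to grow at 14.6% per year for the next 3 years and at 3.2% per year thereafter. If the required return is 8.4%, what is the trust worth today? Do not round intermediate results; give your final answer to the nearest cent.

D_1 = 14783.40000
D_2 = 16941.77640
D_3 = 19415.27575
Terminal value at year 3: TV = D_3×(1+g_2)/(r−g_2) = 20036.56458/0.052 = 385318.54959
P_0 = D_1/(1+r)^1 + D_2/(1+r)^2 + D_3/(1+r)^3 + TV/(1+r)^3
    = 13637.82288 + 14417.84596 + 15242.48290 + 302504.66071 = 345802.81245

£345802.81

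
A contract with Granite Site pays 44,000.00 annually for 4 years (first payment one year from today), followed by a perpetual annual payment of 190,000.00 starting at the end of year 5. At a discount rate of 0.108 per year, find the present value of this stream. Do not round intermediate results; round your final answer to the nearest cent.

1304361.18

PV of 4-year annuity: 44,000.00 × [1 − (1+0.108)^−4] / 0.108 = 137092.57315
Perpetuity value at year 4: 190,000.00 / 0.108 = 1759259.25926
PV of perpetuity: 1759259.25926 / (1+0.108)^4 = 1167268.60246
Total PV = 137092.57315 + 1167268.60246 = 1304361.17561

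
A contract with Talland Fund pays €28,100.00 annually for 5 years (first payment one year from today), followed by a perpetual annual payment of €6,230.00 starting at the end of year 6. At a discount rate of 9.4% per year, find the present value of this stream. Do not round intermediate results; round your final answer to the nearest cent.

PV of 5-year annuity: €28,100.00 × [1 − (1+0.094)^−5] / 0.094 = 108174.17492
Perpetuity value at year 5: €6,230.00 / 0.094 = 66276.59574
PV of perpetuity: 66276.59574 / (1+0.094)^5 = 42293.49575
Total PV = 108174.17492 + 42293.49575 = 150467.67068

€150467.67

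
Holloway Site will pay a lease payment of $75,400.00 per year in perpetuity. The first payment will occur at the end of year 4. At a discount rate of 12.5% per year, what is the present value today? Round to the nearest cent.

Value at end of year 3: C / r = $75,400.00 / 0.125 = $603,200.0000
Discount to today: PV = $603,200.0000 / (1 + 0.125)^3 = $603,200.0000 / 1.423828 = $423,646.64

$423646.64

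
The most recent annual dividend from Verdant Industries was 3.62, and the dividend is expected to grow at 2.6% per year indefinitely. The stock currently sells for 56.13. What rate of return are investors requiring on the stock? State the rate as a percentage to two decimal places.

D₁ = 3.62 × 1.026 = 3.7141
P = D₁/(r − g) ⇒ r = D₁/P + g = 3.7141/56.13 + 0.026 = 0.066170 + 0.026 = 0.092170

9.22%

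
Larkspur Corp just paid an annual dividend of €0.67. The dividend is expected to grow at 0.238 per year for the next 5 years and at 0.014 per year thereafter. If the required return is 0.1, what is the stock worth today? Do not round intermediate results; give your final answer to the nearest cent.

D_1 = 0.82946
D_2 = 1.02687
D_3 = 1.27127
D_4 = 1.57383
D_5 = 1.94840
Terminal value at year 5: TV = D_5×(1+g_2)/(r−g_2) = 1.97568/0.086 = 22.97299
P_0 = D_1/(1+r)^1 + D_2/(1+r)^2 + D_3/(1+r)^3 + D_4/(1+r)^4 + D_5/(1+r)^5 + TV/(1+r)^5
    = 0.75405 + 0.84865 + 0.95512 + 1.07495 + 1.20980 + 14.26442 = 19.10700

€19.11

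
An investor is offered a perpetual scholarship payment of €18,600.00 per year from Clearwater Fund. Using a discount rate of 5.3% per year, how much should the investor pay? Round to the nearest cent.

€350943.40

Level perpetuity: PV = C / r = €18,600.00 / 0.053 = €350,943.40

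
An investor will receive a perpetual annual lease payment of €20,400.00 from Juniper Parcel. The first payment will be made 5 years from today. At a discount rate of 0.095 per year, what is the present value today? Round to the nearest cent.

€149365.43

Value at end of year 4: C / r = €20,400.00 / 0.095 = €214,736.8421
Discount to today: PV = €214,736.8421 / (1 + 0.095)^4 = €214,736.8421 / 1.437661 = €149,365.43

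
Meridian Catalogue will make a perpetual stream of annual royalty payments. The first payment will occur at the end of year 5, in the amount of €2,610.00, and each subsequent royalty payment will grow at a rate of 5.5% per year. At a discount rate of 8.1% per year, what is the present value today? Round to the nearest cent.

€73513.04

Value at end of year 4: C₁ / (r − g) = €2,610.00 / (0.081 − 0.055) = €100,384.6154
Discount to today: PV = €100,384.6154 / (1 + 0.081)^4 = €100,384.6154 / 1.365535 = €73,513.04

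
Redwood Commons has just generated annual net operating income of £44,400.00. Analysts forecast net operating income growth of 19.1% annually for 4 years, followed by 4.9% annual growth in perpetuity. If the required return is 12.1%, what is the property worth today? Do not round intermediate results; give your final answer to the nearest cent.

D_1 = 52880.40000
D_2 = 62980.55640
D_3 = 75009.84267
D_4 = 89336.72262
Terminal value at year 4: TV = D_4×(1+g_2)/(r−g_2) = 93714.22203/0.072 = 1301586.41710
P_0 = D_1/(1+r)^1 + D_2/(1+r)^2 + D_3/(1+r)^3 + D_4/(1+r)^4 + TV/(1+r)^4
    = 47172.52453 + 50118.17727 + 53247.76907 + 56572.78587 + 824234.06081 = 1031345.31755

£1031345.32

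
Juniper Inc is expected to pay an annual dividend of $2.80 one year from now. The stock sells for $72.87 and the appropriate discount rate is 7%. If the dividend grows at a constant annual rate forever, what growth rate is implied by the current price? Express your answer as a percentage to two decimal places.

P = D₁/(r−g) ⇒ g = r − D₁/P = 0.07 − $2.80/$72.87 = 0.031575

3.16%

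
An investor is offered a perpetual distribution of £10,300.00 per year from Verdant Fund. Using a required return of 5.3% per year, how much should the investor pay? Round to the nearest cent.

Level perpetuity: PV = C / r = £10,300.00 / 0.053 = £194,339.62

£194339.62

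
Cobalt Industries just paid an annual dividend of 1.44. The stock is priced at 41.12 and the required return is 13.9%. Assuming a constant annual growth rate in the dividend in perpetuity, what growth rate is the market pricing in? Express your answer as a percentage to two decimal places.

10.05%

P = D₀(1+g)/(r−g) ⇒ P(r−g) = D₀(1+g) ⇒ g(P+D₀) = P·r − D₀
g = (P·r − D₀)/(P + D₀) = (41.12×0.139 − 1.44) / (41.12 + 1.44) = 0.100462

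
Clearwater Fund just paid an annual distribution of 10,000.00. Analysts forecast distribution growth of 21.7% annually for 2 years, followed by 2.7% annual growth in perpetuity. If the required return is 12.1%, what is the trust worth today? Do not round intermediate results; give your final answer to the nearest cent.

151411.83

D_1 = 12170.00000
D_2 = 14810.89000
Terminal value at year 2: TV = D_2×(1+g_2)/(r−g_2) = 15210.78403/0.094 = 161816.85138
P_0 = D_1/(1+r)^1 + D_2/(1+r)^2 + TV/(1+r)^2
    = 10856.37823 + 11786.09484 + 128769.35528 = 151411.82834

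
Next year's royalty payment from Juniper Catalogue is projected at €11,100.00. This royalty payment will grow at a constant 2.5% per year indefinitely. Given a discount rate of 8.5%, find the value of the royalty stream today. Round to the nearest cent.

€185000.00

Growing perpetuity: P = D₁ / (r − g) = €11,100.0000 / (0.085 − 0.025) = €185,000.00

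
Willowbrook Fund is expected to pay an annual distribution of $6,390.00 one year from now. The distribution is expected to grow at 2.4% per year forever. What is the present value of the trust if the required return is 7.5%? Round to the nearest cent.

Growing perpetuity: P = D₁ / (r − g) = $6,390.0000 / (0.075 − 0.024) = $125,294.12

$125294.12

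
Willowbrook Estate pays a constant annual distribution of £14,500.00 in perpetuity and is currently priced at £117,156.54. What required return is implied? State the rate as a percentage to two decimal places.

P = C/r ⇒ r = C/P = £14,500.00/£117,156.54 = 0.123766

12.38%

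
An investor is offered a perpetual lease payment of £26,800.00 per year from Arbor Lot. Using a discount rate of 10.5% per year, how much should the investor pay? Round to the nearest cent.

£255238.10

Level perpetuity: PV = C / r = £26,800.00 / 0.105 = £255,238.10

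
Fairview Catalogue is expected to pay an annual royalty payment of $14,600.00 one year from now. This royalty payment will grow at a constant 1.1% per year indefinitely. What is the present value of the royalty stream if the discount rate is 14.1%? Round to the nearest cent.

Growing perpetuity: P = D₁ / (r − g) = $14,600.0000 / (0.141 − 0.011) = $112,307.69

$112307.69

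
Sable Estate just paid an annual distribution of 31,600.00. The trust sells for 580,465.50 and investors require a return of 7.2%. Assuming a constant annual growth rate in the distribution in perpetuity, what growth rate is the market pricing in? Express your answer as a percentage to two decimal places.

1.67%

P = D₀(1+g)/(r−g) ⇒ P(r−g) = D₀(1+g) ⇒ g(P+D₀) = P·r − D₀
g = (P·r − D₀)/(P + D₀) = (580,465.50×0.072 − 31,600.00) / (580,465.50 + 31,600.00) = 0.016654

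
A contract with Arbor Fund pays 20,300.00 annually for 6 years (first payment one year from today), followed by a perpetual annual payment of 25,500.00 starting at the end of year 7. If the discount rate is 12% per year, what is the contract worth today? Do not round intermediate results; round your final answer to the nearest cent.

191120.68

PV of 6-year annuity: 20,300.00 × [1 − (1+0.12)^−6] / 0.12 = 83461.56867
Perpetuity value at year 6: 25,500.00 / 0.12 = 212500.00000
PV of perpetuity: 212500.00000 / (1+0.12)^6 = 107659.11325
Total PV = 83461.56867 + 107659.11325 = 191120.68192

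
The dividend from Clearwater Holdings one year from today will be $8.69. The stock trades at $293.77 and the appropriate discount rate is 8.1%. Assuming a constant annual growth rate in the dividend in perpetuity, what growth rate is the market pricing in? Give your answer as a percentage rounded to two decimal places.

5.14%

P = D₁/(r−g) ⇒ g = r − D₁/P = 0.081 − $8.69/$293.77 = 0.051419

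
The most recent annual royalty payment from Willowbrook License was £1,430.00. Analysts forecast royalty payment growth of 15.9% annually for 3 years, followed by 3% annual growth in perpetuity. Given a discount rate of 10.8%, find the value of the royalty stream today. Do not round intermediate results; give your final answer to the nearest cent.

D_1 = 1657.37000
D_2 = 1920.89183
D_3 = 2226.31363
Terminal value at year 3: TV = D_3×(1+g_2)/(r−g_2) = 2293.10304/0.078 = 29398.75692
P_0 = D_1/(1+r)^1 + D_2/(1+r)^2 + D_3/(1+r)^3 + TV/(1+r)^3
    = 1495.82130 + 1564.67228 + 1636.69239 + 21612.73290 = 26309.91887

£26309.92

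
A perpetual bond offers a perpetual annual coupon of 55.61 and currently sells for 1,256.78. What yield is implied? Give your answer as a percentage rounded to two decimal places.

P = C/r ⇒ r = C/P = 55.61/1,256.78 = 0.044248

4.42%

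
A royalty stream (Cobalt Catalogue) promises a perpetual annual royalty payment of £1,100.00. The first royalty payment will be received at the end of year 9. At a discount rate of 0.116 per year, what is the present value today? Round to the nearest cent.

Value at end of year 8: C / r = £1,100.00 / 0.116 = £9,482.7586
Discount to today: PV = £9,482.7586 / (1 + 0.116)^8 = £9,482.7586 / 2.406099 = £3,941.13

£3941.13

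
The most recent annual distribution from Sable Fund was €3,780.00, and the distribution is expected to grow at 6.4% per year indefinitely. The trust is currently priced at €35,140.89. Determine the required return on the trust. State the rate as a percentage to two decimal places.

17.85%

D₁ = €3,780.00 × 1.064 = €4,021.9200
P = D₁/(r − g) ⇒ r = D₁/P + g = €4,021.9200/€35,140.89 + 0.064 = 0.114451 + 0.064 = 0.178451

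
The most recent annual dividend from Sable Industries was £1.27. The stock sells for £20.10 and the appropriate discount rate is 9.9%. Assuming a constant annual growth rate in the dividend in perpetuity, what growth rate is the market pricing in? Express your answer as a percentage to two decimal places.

P = D₀(1+g)/(r−g) ⇒ P(r−g) = D₀(1+g) ⇒ g(P+D₀) = P·r − D₀
g = (P·r − D₀)/(P + D₀) = (£20.10×0.099 − £1.27) / (£20.10 + £1.27) = 0.033687

3.37%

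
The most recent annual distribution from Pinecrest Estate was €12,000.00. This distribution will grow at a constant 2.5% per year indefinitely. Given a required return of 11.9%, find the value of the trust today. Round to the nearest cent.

D₁ = D₀ × (1 + g) = €12,000.00 × 1.025 = €12,300.0000
Growing perpetuity: P = D₁ / (r − g) = €12,300.0000 / (0.119 − 0.025) = €130,851.06

€130851.06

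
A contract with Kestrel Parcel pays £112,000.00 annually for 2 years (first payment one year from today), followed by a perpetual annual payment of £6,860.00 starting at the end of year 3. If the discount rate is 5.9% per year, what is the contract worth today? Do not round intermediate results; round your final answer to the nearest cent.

PV of 2-year annuity: £112,000.00 × [1 − (1+0.059)^−2] / 0.059 = 205628.09357
Perpetuity value at year 2: £6,860.00 / 0.059 = 116271.18644
PV of perpetuity: 116271.18644 / (1+0.059)^2 = 103676.46571
Total PV = 205628.09357 + 103676.46571 = 309304.55928

£309304.56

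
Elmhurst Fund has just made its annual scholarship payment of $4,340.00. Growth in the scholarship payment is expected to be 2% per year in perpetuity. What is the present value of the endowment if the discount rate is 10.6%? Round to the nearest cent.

$51474.42

D₁ = D₀ × (1 + g) = $4,340.00 × 1.02 = $4,426.8000
Growing perpetuity: P = D₁ / (r − g) = $4,426.8000 / (0.106 − 0.02) = $51,474.42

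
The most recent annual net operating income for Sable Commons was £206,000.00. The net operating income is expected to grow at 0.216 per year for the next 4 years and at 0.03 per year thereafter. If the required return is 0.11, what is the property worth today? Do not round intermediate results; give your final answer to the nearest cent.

D_1 = 250496.00000
D_2 = 304603.13600
D_3 = 370397.41338
D_4 = 450403.25467
Terminal value at year 4: TV = D_4×(1+g_2)/(r−g_2) = 463915.35231/0.08 = 5798941.90381
P_0 = D_1/(1+r)^1 + D_2/(1+r)^2 + D_3/(1+r)^3 + D_4/(1+r)^4 + TV/(1+r)^4
    = 225672.07207 + 247222.73841 + 270831.39632 + 296694.57470 + 3819942.64931 = 4860363.43082

£4860363.43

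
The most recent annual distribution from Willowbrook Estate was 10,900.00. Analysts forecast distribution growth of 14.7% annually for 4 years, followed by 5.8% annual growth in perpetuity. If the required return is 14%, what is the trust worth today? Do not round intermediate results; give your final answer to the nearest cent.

D_1 = 12502.30000
D_2 = 14340.13810
D_3 = 16448.13840
D_4 = 18866.01475
Terminal value at year 4: TV = D_4×(1+g_2)/(r−g_2) = 19960.24360/0.082 = 243417.60489
P_0 = D_1/(1+r)^1 + D_2/(1+r)^2 + D_3/(1+r)^3 + D_4/(1+r)^4 + TV/(1+r)^4
    = 10966.92982 + 11034.27062 + 11102.02492 + 11170.19524 + 144122.76302 = 188396.18362

188396.18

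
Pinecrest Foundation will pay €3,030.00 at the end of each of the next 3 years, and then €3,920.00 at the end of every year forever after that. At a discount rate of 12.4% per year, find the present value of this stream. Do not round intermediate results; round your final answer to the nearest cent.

PV of 3-year annuity: €3,030.00 × [1 − (1+0.124)^−3] / 0.124 = 7227.81621
Perpetuity value at year 3: €3,920.00 / 0.124 = 31612.90323
PV of perpetuity: 31612.90323 / (1+0.124)^3 = 22262.06509
Total PV = 7227.81621 + 22262.06509 = 29489.88130

€29489.88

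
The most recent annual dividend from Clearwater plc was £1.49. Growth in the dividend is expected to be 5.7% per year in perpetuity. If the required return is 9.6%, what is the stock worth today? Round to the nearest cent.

£40.38

D₁ = D₀ × (1 + g) = £1.49 × 1.057 = £1.5749
Growing perpetuity: P = D₁ / (r − g) = £1.5749 / (0.096 − 0.057) = £40.38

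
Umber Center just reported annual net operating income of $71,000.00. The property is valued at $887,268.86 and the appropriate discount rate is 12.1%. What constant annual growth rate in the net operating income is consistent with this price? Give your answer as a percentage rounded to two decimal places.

P = D₀(1+g)/(r−g) ⇒ P(r−g) = D₀(1+g) ⇒ g(P+D₀) = P·r − D₀
g = (P·r − D₀)/(P + D₀) = ($887,268.86×0.121 − $71,000.00) / ($887,268.86 + $71,000.00) = 0.037943

3.79%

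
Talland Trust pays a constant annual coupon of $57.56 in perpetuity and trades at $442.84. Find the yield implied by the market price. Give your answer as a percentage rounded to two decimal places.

13.00%

P = C/r ⇒ r = C/P = $57.56/$442.84 = 0.129979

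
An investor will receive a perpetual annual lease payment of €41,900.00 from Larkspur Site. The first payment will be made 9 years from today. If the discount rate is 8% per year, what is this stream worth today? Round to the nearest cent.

€282965.83

Value at end of year 8: C / r = €41,900.00 / 0.08 = €523,750.0000
Discount to today: PV = €523,750.0000 / (1 + 0.08)^8 = €523,750.0000 / 1.850930 = €282,965.83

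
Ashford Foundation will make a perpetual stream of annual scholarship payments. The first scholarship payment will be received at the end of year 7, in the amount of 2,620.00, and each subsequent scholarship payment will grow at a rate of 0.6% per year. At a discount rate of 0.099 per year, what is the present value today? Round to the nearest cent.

Value at end of year 6: C₁ / (r − g) = 2,620.00 / (0.099 − 0.006) = 28,172.0430
Discount to today: PV = 28,172.0430 / (1 + 0.099)^6 = 28,172.0430 / 1.761920 = 15,989.40

15989.40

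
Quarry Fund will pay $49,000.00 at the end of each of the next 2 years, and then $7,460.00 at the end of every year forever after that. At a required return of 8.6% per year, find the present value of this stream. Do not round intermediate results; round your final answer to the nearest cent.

PV of 2-year annuity: $49,000.00 × [1 − (1+0.086)^−2] / 0.086 = 86666.39534
Perpetuity value at year 2: $7,460.00 / 0.086 = 86744.18605
PV of perpetuity: 86744.18605 / (1+0.086)^2 = 73549.66953
Total PV = 86666.39534 + 73549.66953 = 160216.06487

$160216.06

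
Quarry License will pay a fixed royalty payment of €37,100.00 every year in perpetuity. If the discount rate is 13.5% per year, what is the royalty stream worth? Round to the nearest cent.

€274814.81

Level perpetuity: PV = C / r = €37,100.00 / 0.135 = €274,814.81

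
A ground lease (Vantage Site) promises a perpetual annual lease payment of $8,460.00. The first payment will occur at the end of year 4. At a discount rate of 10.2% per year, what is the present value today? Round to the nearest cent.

$61976.27

Value at end of year 3: C / r = $8,460.00 / 0.102 = $82,941.1765
Discount to today: PV = $82,941.1765 / (1 + 0.102)^3 = $82,941.1765 / 1.338273 = $61,976.27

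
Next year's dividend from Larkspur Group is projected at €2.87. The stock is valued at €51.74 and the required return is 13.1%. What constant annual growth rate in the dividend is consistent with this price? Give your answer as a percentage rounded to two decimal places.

7.55%

P = D₁/(r−g) ⇒ g = r − D₁/P = 0.131 − €2.87/€51.74 = 0.075530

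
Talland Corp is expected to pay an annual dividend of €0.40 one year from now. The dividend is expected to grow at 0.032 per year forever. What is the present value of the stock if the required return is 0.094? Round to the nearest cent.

Growing perpetuity: P = D₁ / (r − g) = €0.4000 / (0.094 − 0.032) = €6.45

€6.45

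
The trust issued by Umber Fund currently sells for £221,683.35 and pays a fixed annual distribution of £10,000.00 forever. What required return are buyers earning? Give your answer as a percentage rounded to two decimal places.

P = C/r ⇒ r = C/P = £10,000.00/£221,683.35 = 0.045109

4.51%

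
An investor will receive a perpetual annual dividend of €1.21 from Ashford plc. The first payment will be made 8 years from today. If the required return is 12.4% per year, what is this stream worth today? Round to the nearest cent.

€4.31

Value at end of year 7: C / r = €1.21 / 0.124 = €9.7581
Discount to today: PV = €9.7581 / (1 + 0.124)^7 = €9.7581 / 2.266544 = €4.31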